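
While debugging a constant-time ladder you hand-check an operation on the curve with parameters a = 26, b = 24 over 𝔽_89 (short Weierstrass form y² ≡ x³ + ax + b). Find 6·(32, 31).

(30, 6)

Write Q = (32, 31).
Repeated addition: build up to 6Q.
2Q: tangent at (32, 31): λ = (3·32² + 26)/(2·31) ≡ 72/62. 62⁻¹ ≡ 56 (mod 89) since 62·56 = 3472 ≡ 1, so λ ≡ 72·56 ≡ 27.
  x = λ² - 32 - 32 = 729 - 64 ≡ 42; y = λ·(32 - 42) - 31 ≡ 55. → (42, 55)
3Q: (42, 55) + (32, 31). λ = (31 - 55)/(32 - 42) ≡ 65/79 mod 89. 79⁻¹ ≡ 80 (mod 89) since 79·80 = 6320 ≡ 1, so λ ≡ 38.
  x = λ² - 42 - 32 = 1444 - 74 ≡ 35; y = λ·(42 - 35) - 55 ≡ 33. → (35, 33)
4Q: (35, 33) + (32, 31). λ = (31 - 33)/(32 - 35) ≡ 87/86 mod 89. 86⁻¹ ≡ 59 (mod 89), so λ ≡ 60.
  x = λ² - 35 - 32 = 3600 - 67 ≡ 62; y = λ·(35 - 62) - 33 ≡ 38. → (62, 38)
5Q: (62, 38) + (32, 31). λ = (31 - 38)/(32 - 62) ≡ 82/59 mod 89. 59⁻¹ ≡ 86 (mod 89), so λ ≡ 21.
  x = λ² - 62 - 32 = 441 - 94 ≡ 80; y = λ·(62 - 80) - 38 ≡ 29. → (80, 29)
6Q: (80, 29) + (32, 31). λ = (31 - 29)/(32 - 80) ≡ 2/41 mod 89. 41⁻¹ ≡ 76 (mod 89) since 41·76 = 3116 ≡ 1, so λ ≡ 63.
  x = λ² - 80 - 32 = 3969 - 112 ≡ 30; y = λ·(80 - 30) - 29 ≡ 6. → (30, 6)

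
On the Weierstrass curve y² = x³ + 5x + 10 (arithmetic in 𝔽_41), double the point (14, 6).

tangent at (14, 6): λ = (3·14² + 5)/(2·6) ≡ 19/12. 12⁻¹ ≡ 24 (mod 41), so λ ≡ 19·24 ≡ 5.
  x = λ² - 14 - 14 = 25 - 28 ≡ 38; y = λ·(14 - 38) - 6 ≡ 38. → (38, 38)

(38, 38)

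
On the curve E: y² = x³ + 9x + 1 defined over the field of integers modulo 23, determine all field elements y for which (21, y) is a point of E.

none

x³ + 9x + 1 = 9451 ≡ 21 (mod 23).
21 is a non-residue mod 23; no y exists.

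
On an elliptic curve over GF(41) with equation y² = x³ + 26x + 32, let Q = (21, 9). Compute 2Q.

(36, 8)

tangent at (21, 9): λ = (3·21² + 26)/(2·9) ≡ 37/18. 18⁻¹ ≡ 16 (mod 41), so λ ≡ 37·16 ≡ 18.
  x = λ² - 21 - 21 = 324 - 42 ≡ 36; y = λ·(21 - 36) - 9 ≡ 8. → (36, 8)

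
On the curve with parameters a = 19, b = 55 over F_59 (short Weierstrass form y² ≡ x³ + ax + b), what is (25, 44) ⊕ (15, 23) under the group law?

(24, 23)

(25, 44) + (15, 23). λ = (23 - 44)/(15 - 25) ≡ 38/49 mod 59. 49⁻¹ ≡ 53 (mod 59) since 49·53 = 2597 ≡ 1, so λ ≡ 8.
  x = λ² - 25 - 15 = 64 - 40 ≡ 24; y = λ·(25 - 24) - 44 ≡ 23. → (24, 23)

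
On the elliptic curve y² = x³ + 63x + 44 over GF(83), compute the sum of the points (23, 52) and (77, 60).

(23, 52) + (77, 60). λ = (60 - 52)/(77 - 23) ≡ 8/54 mod 83. 54⁻¹ ≡ 20 (mod 83), so λ ≡ 77.
  x = λ² - 23 - 77 = 5929 - 100 ≡ 19; y = λ·(23 - 19) - 52 ≡ 7. → (19, 7)

(19, 7)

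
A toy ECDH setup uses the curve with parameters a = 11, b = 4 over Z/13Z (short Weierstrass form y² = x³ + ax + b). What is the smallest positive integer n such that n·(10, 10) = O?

2P: tangent at (10, 10): λ = (3·10² + 11)/(2·10) ≡ 12/7. 7⁻¹ ≡ 2 (mod 13), so λ ≡ 12·2 ≡ 11.
  x = λ² - 10 - 10 = 121 - 20 ≡ 10; y = λ·(10 - 10) - 10 ≡ 3. → (10, 3)
3P: (10, 3) + (10, 10): same x and y₁ ≡ -y₂, so the sum is O.
3P = O, so the order is 3.

3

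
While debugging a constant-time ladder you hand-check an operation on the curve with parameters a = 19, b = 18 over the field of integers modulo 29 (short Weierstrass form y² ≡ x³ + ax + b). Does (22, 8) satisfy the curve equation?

y² = 8² ≡ 6; x³ + 19x + 18 = 11084 ≡ 6 (mod 29). 6 = 6.

yes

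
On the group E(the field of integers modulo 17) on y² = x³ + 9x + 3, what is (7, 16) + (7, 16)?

(1, 9)

tangent at (7, 16): λ = (3·7² + 9)/(2·16) ≡ 3/15. 15⁻¹ ≡ 8 (mod 17), so λ ≡ 3·8 ≡ 7.
  x = λ² - 7 - 7 = 49 - 14 ≡ 1; y = λ·(7 - 1) - 16 ≡ 9. → (1, 9)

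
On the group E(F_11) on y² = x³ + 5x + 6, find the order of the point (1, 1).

6

2P: tangent at (1, 1): λ = (3·1² + 5)/(2·1) ≡ 8/2. 2⁻¹ ≡ 6 (mod 11), so λ ≡ 8·6 ≡ 4.
  x = λ² - 1 - 1 = 16 - 2 ≡ 3; y = λ·(1 - 3) - 1 ≡ 2. → (3, 2)
3P: (3, 2) + (1, 1). λ = (1 - 2)/(1 - 3) ≡ 10/9 mod 11. 9⁻¹ ≡ 5 (mod 11), so λ ≡ 6.
  x = λ² - 3 - 1 = 36 - 4 ≡ 10; y = λ·(3 - 10) - 2 ≡ 0. → (10, 0)
4P: (10, 0) + (1, 1). λ = (1 - 0)/(1 - 10) ≡ 1/2 mod 11. 2⁻¹ ≡ 6 (mod 11), so λ ≡ 6.
  x = λ² - 10 - 1 = 36 - 11 ≡ 3; y = λ·(10 - 3) - 0 ≡ 9. → (3, 9)
5P: (3, 9) + (1, 1). λ = (1 - 9)/(1 - 3) ≡ 3/9 mod 11. 9⁻¹ ≡ 5 (mod 11) since 9·5 = 45 ≡ 1, so λ ≡ 4.
  x = λ² - 3 - 1 = 16 - 4 ≡ 1; y = λ·(3 - 1) - 9 ≡ 10. → (1, 10)
6P: (1, 10) + (1, 1): same x and y₁ ≡ -y₂, so the sum is 𝒪.
6P = 𝒪, so the order is 6.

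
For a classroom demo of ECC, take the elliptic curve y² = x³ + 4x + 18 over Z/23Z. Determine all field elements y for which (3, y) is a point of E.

none

x³ + 4x + 18 = 57 ≡ 11 (mod 23).
11 is a non-residue mod 23; no y exists.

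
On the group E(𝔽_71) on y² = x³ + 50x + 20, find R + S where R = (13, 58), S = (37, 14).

(13, 58) + (37, 14). λ = (14 - 58)/(37 - 13) ≡ 27/24 mod 71. 24⁻¹ ≡ 3 (mod 71), so λ ≡ 10.
  x = λ² - 13 - 37 = 100 - 50 ≡ 50; y = λ·(13 - 50) - 58 ≡ 69. → (50, 69)

(50, 69)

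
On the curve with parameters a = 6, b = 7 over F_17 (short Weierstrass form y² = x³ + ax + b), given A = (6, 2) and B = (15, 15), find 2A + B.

(3, 1)

First 2A:
Repeated addition: build up to 2A.
2A: tangent at (6, 2): λ = (3·6² + 6)/(2·2) ≡ 12/4. 4⁻¹ ≡ 13 (mod 17), so λ ≡ 12·13 ≡ 3.
  x = λ² - 6 - 6 = 9 - 12 ≡ 14; y = λ·(6 - 14) - 2 ≡ 8. → (14, 8)
2A = (14, 8).
Finally 2A + B:
(14, 8) + (15, 15). λ = (15 - 8)/(15 - 14) ≡ 7/1 mod 17. 1⁻¹ ≡ 1 (mod 17), so λ ≡ 7.
  x = λ² - 14 - 15 = 49 - 29 ≡ 3; y = λ·(14 - 3) - 8 ≡ 1. → (3, 1)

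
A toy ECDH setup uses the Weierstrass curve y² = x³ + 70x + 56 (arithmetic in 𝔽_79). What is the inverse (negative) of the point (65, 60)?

-(65, 60) = (65, -60 mod 79) = (65, 19).

(65, 19)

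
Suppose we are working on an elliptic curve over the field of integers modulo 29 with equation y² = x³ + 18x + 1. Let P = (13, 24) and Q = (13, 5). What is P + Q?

The two points share x = 13 and their y-coordinates satisfy 24 + 5 ≡ 0 (mod 29), so they are inverses. Their sum is 𝒪.

O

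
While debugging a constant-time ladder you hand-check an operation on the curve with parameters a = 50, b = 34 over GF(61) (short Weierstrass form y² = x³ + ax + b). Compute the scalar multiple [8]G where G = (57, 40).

Repeated addition: build up to 8G.
2G: tangent at (57, 40): λ = (3·57² + 50)/(2·40) ≡ 37/19. 19⁻¹ ≡ 45 (mod 61), so λ ≡ 37·45 ≡ 18.
  x = λ² - 57 - 57 = 324 - 114 ≡ 27; y = λ·(57 - 27) - 40 ≡ 12. → (27, 12)
3G: (27, 12) + (57, 40). λ = (40 - 12)/(57 - 27) ≡ 28/30 mod 61. 30⁻¹ ≡ 59 (mod 61) since 30·59 = 1770 ≡ 1, so λ ≡ 5.
  x = λ² - 27 - 57 = 25 - 84 ≡ 2; y = λ·(27 - 2) - 12 ≡ 52. → (2, 52)
4G: (2, 52) + (57, 40). λ = (40 - 52)/(57 - 2) ≡ 49/55 mod 61. 55⁻¹ ≡ 10 (mod 61), so λ ≡ 2.
  x = λ² - 2 - 57 = 4 - 59 ≡ 6; y = λ·(2 - 6) - 52 ≡ 1. → (6, 1)
5G: (6, 1) + (57, 40). λ = (40 - 1)/(57 - 6) ≡ 39/51 mod 61. 51⁻¹ ≡ 6 (mod 61) since 51·6 = 306 ≡ 1, so λ ≡ 51.
  x = λ² - 6 - 57 = 2601 - 63 ≡ 37; y = λ·(6 - 37) - 1 ≡ 4. → (37, 4)
6G: (37, 4) + (57, 40). λ = (40 - 4)/(57 - 37) ≡ 36/20 mod 61. 20⁻¹ ≡ 58 (mod 61) since 20·58 = 1160 ≡ 1, so λ ≡ 14.
  x = λ² - 37 - 57 = 196 - 94 ≡ 41; y = λ·(37 - 41) - 4 ≡ 1. → (41, 1)
7G: (41, 1) + (57, 40). λ = (40 - 1)/(57 - 41) ≡ 39/16 mod 61. 16⁻¹ ≡ 42 (mod 61) since 16·42 = 672 ≡ 1, so λ ≡ 52.
  x = λ² - 41 - 57 = 2704 - 98 ≡ 44; y = λ·(41 - 44) - 1 ≡ 26. → (44, 26)
8G: (44, 26) + (57, 40). λ = (40 - 26)/(57 - 44) ≡ 14/13 mod 61. 13⁻¹ ≡ 47 (mod 61), so λ ≡ 48.
  x = λ² - 44 - 57 = 2304 - 101 ≡ 7; y = λ·(44 - 7) - 26 ≡ 42. → (7, 42)

(7, 42)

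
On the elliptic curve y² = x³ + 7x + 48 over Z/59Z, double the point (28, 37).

(19, 45)

tangent at (28, 37): λ = (3·28² + 7)/(2·37) ≡ 58/15. 15⁻¹ ≡ 4 (mod 59), so λ ≡ 58·4 ≡ 55.
  x = λ² - 28 - 28 = 3025 - 56 ≡ 19; y = λ·(28 - 19) - 37 ≡ 45. → (19, 45)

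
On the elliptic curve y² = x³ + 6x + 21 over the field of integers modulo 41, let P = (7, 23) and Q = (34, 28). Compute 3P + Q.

First 3P:
Repeated addition: build up to 3P.
2P: tangent at (7, 23): λ = (3·7² + 6)/(2·23) ≡ 30/5. 5⁻¹ ≡ 33 (mod 41), so λ ≡ 30·33 ≡ 6.
  x = λ² - 7 - 7 = 36 - 14 ≡ 22; y = λ·(7 - 22) - 23 ≡ 10. → (22, 10)
3P: (22, 10) + (7, 23). λ = (23 - 10)/(7 - 22) ≡ 13/26 mod 41. 26⁻¹ ≡ 30 (mod 41) since 26·30 = 780 ≡ 1, so λ ≡ 21.
  x = λ² - 22 - 7 = 441 - 29 ≡ 2; y = λ·(22 - 2) - 10 ≡ 0. → (2, 0)
3P = (2, 0).
Finally 3P + Q:
(2, 0) + (34, 28). λ = (28 - 0)/(34 - 2) ≡ 28/32 mod 41. 32⁻¹ ≡ 9 (mod 41) since 32·9 = 288 ≡ 1, so λ ≡ 6.
  x = λ² - 2 - 34 = 36 - 36 ≡ 0; y = λ·(2 - 0) - 0 ≡ 12. → (0, 12)

(0, 12)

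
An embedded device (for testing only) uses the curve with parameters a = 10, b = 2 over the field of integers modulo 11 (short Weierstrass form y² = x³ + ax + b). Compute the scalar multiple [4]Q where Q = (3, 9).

(8, 0)

Repeated addition: build up to 4Q.
2Q: tangent at (3, 9): λ = (3·3² + 10)/(2·9) ≡ 4/7. 7⁻¹ ≡ 8 (mod 11), so λ ≡ 4·8 ≡ 10.
  x = λ² - 3 - 3 = 100 - 6 ≡ 6; y = λ·(3 - 6) - 9 ≡ 5. → (6, 5)
3Q: (6, 5) + (3, 9). λ = (9 - 5)/(3 - 6) ≡ 4/8 mod 11. 8⁻¹ ≡ 7 (mod 11), so λ ≡ 6.
  x = λ² - 6 - 3 = 36 - 9 ≡ 5; y = λ·(6 - 5) - 5 ≡ 1. → (5, 1)
4Q: (5, 1) + (3, 9). λ = (9 - 1)/(3 - 5) ≡ 8/9 mod 11. 9⁻¹ ≡ 5 (mod 11), so λ ≡ 7.
  x = λ² - 5 - 3 = 49 - 8 ≡ 8; y = λ·(5 - 8) - 1 ≡ 0. → (8, 0)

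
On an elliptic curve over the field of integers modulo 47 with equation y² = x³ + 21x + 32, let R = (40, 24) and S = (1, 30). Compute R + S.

(33, 40)

(40, 24) + (1, 30). λ = (30 - 24)/(1 - 40) ≡ 6/8 mod 47. 8⁻¹ ≡ 6 (mod 47) since 8·6 = 48 ≡ 1, so λ ≡ 36.
  x = λ² - 40 - 1 = 1296 - 41 ≡ 33; y = λ·(40 - 33) - 24 ≡ 40. → (33, 40)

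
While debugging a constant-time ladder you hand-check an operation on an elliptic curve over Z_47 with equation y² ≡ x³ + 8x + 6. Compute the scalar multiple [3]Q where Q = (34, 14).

Repeated addition: build up to 3Q.
2Q: tangent at (34, 14): λ = (3·34² + 8)/(2·14) ≡ 45/28. 28⁻¹ ≡ 42 (mod 47), so λ ≡ 45·42 ≡ 10.
  x = λ² - 34 - 34 = 100 - 68 ≡ 32; y = λ·(34 - 32) - 14 ≡ 6. → (32, 6)
3Q: (32, 6) + (34, 14). λ = (14 - 6)/(34 - 32) ≡ 8/2 mod 47. 2⁻¹ ≡ 24 (mod 47), so λ ≡ 4.
  x = λ² - 32 - 34 = 16 - 66 ≡ 44; y = λ·(32 - 44) - 6 ≡ 40. → (44, 40)

(44, 40)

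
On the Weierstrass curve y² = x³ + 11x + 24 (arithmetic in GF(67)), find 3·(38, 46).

Write G = (38, 46).
Repeated addition: build up to 3G.
2G: tangent at (38, 46): λ = (3·38² + 11)/(2·46) ≡ 55/25. 25⁻¹ ≡ 59 (mod 67), so λ ≡ 55·59 ≡ 29.
  x = λ² - 38 - 38 = 841 - 76 ≡ 28; y = λ·(38 - 28) - 46 ≡ 43. → (28, 43)
3G: (28, 43) + (38, 46). λ = (46 - 43)/(38 - 28) ≡ 3/10 mod 67. 10⁻¹ ≡ 47 (mod 67) since 10·47 = 470 ≡ 1, so λ ≡ 7.
  x = λ² - 28 - 38 = 49 - 66 ≡ 50; y = λ·(28 - 50) - 43 ≡ 4. → (50, 4)

(50, 4)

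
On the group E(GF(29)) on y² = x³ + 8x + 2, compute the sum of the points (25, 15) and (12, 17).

(25, 15) + (12, 17). λ = (17 - 15)/(12 - 25) ≡ 2/16 mod 29. 16⁻¹ ≡ 20 (mod 29) since 16·20 = 320 ≡ 1, so λ ≡ 11.
  x = λ² - 25 - 12 = 121 - 37 ≡ 26; y = λ·(25 - 26) - 15 ≡ 3. → (26, 3)

(26, 3)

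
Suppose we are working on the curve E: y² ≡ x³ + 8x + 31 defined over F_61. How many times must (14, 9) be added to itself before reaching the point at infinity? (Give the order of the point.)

11

2P: tangent at (14, 9): λ = (3·14² + 8)/(2·9) ≡ 47/18. 18⁻¹ ≡ 17 (mod 61) since 18·17 = 306 ≡ 1, so λ ≡ 47·17 ≡ 6.
  x = λ² - 14 - 14 = 36 - 28 ≡ 8; y = λ·(14 - 8) - 9 ≡ 27. → (8, 27)
3P: (8, 27) + (14, 9). λ = (9 - 27)/(14 - 8) ≡ 43/6 mod 61. 6⁻¹ ≡ 51 (mod 61), so λ ≡ 58.
  x = λ² - 8 - 14 = 3364 - 22 ≡ 48; y = λ·(8 - 48) - 27 ≡ 32. → (48, 32)
4P: (48, 32) + (14, 9). λ = (9 - 32)/(14 - 48) ≡ 38/27 mod 61. 27⁻¹ ≡ 52 (mod 61), so λ ≡ 24.
  x = λ² - 48 - 14 = 576 - 62 ≡ 26; y = λ·(48 - 26) - 32 ≡ 8. → (26, 8)
5P: (26, 8) + (14, 9). λ = (9 - 8)/(14 - 26) ≡ 1/49 mod 61. 49⁻¹ ≡ 5 (mod 61), so λ ≡ 5.
  x = λ² - 26 - 14 = 25 - 40 ≡ 46; y = λ·(26 - 46) - 8 ≡ 14. → (46, 14)
6P: (46, 14) + (14, 9). λ = (9 - 14)/(14 - 46) ≡ 56/29 mod 61. 29⁻¹ ≡ 40 (mod 61), so λ ≡ 44.
  x = λ² - 46 - 14 = 1936 - 60 ≡ 46; y = λ·(46 - 46) - 14 ≡ 47. → (46, 47)
7P: (46, 47) + (14, 9). λ = (9 - 47)/(14 - 46) ≡ 23/29 mod 61. 29⁻¹ ≡ 40 (mod 61), so λ ≡ 5.
  x = λ² - 46 - 14 = 25 - 60 ≡ 26; y = λ·(46 - 26) - 47 ≡ 53. → (26, 53)
8P: (26, 53) + (14, 9). λ = (9 - 53)/(14 - 26) ≡ 17/49 mod 61. 49⁻¹ ≡ 5 (mod 61), so λ ≡ 24.
  x = λ² - 26 - 14 = 576 - 40 ≡ 48; y = λ·(26 - 48) - 53 ≡ 29. → (48, 29)
9P: (48, 29) + (14, 9). λ = (9 - 29)/(14 - 48) ≡ 41/27 mod 61. 27⁻¹ ≡ 52 (mod 61), so λ ≡ 58.
  x = λ² - 48 - 14 = 3364 - 62 ≡ 8; y = λ·(48 - 8) - 29 ≡ 34. → (8, 34)
10P: (8, 34) + (14, 9). λ = (9 - 34)/(14 - 8) ≡ 36/6 mod 61. 6⁻¹ ≡ 51 (mod 61), so λ ≡ 6.
  x = λ² - 8 - 14 = 36 - 22 ≡ 14; y = λ·(8 - 14) - 34 ≡ 52. → (14, 52)
11P: (14, 52) + (14, 9): same x and y₁ ≡ -y₂, so the sum is the point at infinity.
11P = the point at infinity, so the order is 11.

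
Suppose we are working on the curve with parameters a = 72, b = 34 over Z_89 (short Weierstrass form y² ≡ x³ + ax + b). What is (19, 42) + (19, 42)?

tangent at (19, 42): λ = (3·19² + 72)/(2·42) ≡ 87/84. 84⁻¹ ≡ 71 (mod 89) since 84·71 = 5964 ≡ 1, so λ ≡ 87·71 ≡ 36.
  x = λ² - 19 - 19 = 1296 - 38 ≡ 12; y = λ·(19 - 12) - 42 ≡ 32. → (12, 32)

(12, 32)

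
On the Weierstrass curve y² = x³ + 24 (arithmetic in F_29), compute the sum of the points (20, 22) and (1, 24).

(20, 22) + (1, 24). λ = (24 - 22)/(1 - 20) ≡ 2/10 mod 29. 10⁻¹ ≡ 3 (mod 29), so λ ≡ 6.
  x = λ² - 20 - 1 = 36 - 21 ≡ 15; y = λ·(20 - 15) - 22 ≡ 8. → (15, 8)

(15, 8)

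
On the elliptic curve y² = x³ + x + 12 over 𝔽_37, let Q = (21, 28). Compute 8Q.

Double-and-add on 8 = (1000)₂. Start with Q = (21, 28) for the leading 1-bit.
double: tangent at (21, 28): λ = (3·21² + 1)/(2·28) ≡ 29/19. 19⁻¹ ≡ 2 (mod 37) since 19·2 = 38 ≡ 1, so λ ≡ 29·2 ≡ 21.
  x = λ² - 21 - 21 = 441 - 42 ≡ 29; y = λ·(21 - 29) - 28 ≡ 26. → (29, 26)
double: tangent at (29, 26): λ = (3·29² + 1)/(2·26) ≡ 8/15. 15⁻¹ ≡ 5 (mod 37), so λ ≡ 8·5 ≡ 3.
  x = λ² - 29 - 29 = 9 - 58 ≡ 25; y = λ·(29 - 25) - 26 ≡ 23. → (25, 23)
double: tangent at (25, 23): λ = (3·25² + 1)/(2·23) ≡ 26/9. 9⁻¹ ≡ 33 (mod 37), so λ ≡ 26·33 ≡ 7.
  x = λ² - 25 - 25 = 49 - 50 ≡ 36; y = λ·(25 - 36) - 23 ≡ 11. → (36, 11)

(36, 11)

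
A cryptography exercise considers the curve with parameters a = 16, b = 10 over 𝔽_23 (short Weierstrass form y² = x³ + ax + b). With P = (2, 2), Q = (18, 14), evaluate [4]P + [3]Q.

First 4P:
Double-and-add on 4 = (100)₂. Start with P = (2, 2) for the leading 1-bit.
double: tangent at (2, 2): λ = (3·2² + 16)/(2·2) ≡ 5/4. 4⁻¹ ≡ 6 (mod 23) since 4·6 = 24 ≡ 1, so λ ≡ 5·6 ≡ 7.
  x = λ² - 2 - 2 = 49 - 4 ≡ 22; y = λ·(2 - 22) - 2 ≡ 19. → (22, 19)
double: tangent at (22, 19): λ = (3·22² + 16)/(2·19) ≡ 19/15. 15⁻¹ ≡ 20 (mod 23), so λ ≡ 19·20 ≡ 12.
  x = λ² - 22 - 22 = 144 - 44 ≡ 8; y = λ·(22 - 8) - 19 ≡ 11. → (8, 11)
4P = (8, 11).
Next 3Q:
Repeated addition: build up to 3Q.
2Q: tangent at (18, 14): λ = (3·18² + 16)/(2·14) ≡ 22/5. 5⁻¹ ≡ 14 (mod 23) since 5·14 = 70 ≡ 1, so λ ≡ 22·14 ≡ 9.
  x = λ² - 18 - 18 = 81 - 36 ≡ 22; y = λ·(18 - 22) - 14 ≡ 19. → (22, 19)
3Q: (22, 19) + (18, 14). λ = (14 - 19)/(18 - 22) ≡ 18/19 mod 23. 19⁻¹ ≡ 17 (mod 23) since 19·17 = 323 ≡ 1, so λ ≡ 7.
  x = λ² - 22 - 18 = 49 - 40 ≡ 9; y = λ·(22 - 9) - 19 ≡ 3. → (9, 3)
3Q = (9, 3).
Finally 4P + 3Q:
(8, 11) + (9, 3). λ = (3 - 11)/(9 - 8) ≡ 15/1 mod 23. 1⁻¹ ≡ 1 (mod 23), so λ ≡ 15.
  x = λ² - 8 - 9 = 225 - 17 ≡ 1; y = λ·(8 - 1) - 11 ≡ 2. → (1, 2)

(1, 2)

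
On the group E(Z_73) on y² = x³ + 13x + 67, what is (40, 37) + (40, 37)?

tangent at (40, 37): λ = (3·40² + 13)/(2·37) ≡ 68/1. 1⁻¹ ≡ 1 (mod 73), so λ ≡ 68·1 ≡ 68.
  x = λ² - 40 - 40 = 4624 - 80 ≡ 18; y = λ·(40 - 18) - 37 ≡ 72. → (18, 72)

(18, 72)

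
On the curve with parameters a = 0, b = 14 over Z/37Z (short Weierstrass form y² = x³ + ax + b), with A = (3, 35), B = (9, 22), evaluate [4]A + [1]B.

(19, 18)

First 4A:
Repeated addition: build up to 4A.
2A: tangent at (3, 35): λ = (3·3² + 0)/(2·35) ≡ 27/33. 33⁻¹ ≡ 9 (mod 37), so λ ≡ 27·9 ≡ 21.
  x = λ² - 3 - 3 = 441 - 6 ≡ 28; y = λ·(3 - 28) - 35 ≡ 32. → (28, 32)
3A: (28, 32) + (3, 35). λ = (35 - 32)/(3 - 28) ≡ 3/12 mod 37. 12⁻¹ ≡ 34 (mod 37), so λ ≡ 28.
  x = λ² - 28 - 3 = 784 - 31 ≡ 13; y = λ·(28 - 13) - 32 ≡ 18. → (13, 18)
4A: (13, 18) + (3, 35). λ = (35 - 18)/(3 - 13) ≡ 17/27 mod 37. 27⁻¹ ≡ 11 (mod 37) since 27·11 = 297 ≡ 1, so λ ≡ 2.
  x = λ² - 13 - 3 = 4 - 16 ≡ 25; y = λ·(13 - 25) - 18 ≡ 32. → (25, 32)
4A = (25, 32).
Finally 4A + B:
(25, 32) + (9, 22). λ = (22 - 32)/(9 - 25) ≡ 27/21 mod 37. 21⁻¹ ≡ 30 (mod 37) since 21·30 = 630 ≡ 1, so λ ≡ 33.
  x = λ² - 25 - 9 = 1089 - 34 ≡ 19; y = λ·(25 - 19) - 32 ≡ 18. → (19, 18)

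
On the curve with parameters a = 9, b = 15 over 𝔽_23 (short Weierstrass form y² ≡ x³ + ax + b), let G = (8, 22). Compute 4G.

Repeated addition: build up to 4G.
2G: tangent at (8, 22): λ = (3·8² + 9)/(2·22) ≡ 17/21. 21⁻¹ ≡ 11 (mod 23), so λ ≡ 17·11 ≡ 3.
  x = λ² - 8 - 8 = 9 - 16 ≡ 16; y = λ·(8 - 16) - 22 ≡ 0. → (16, 0)
3G: (16, 0) + (8, 22). λ = (22 - 0)/(8 - 16) ≡ 22/15 mod 23. 15⁻¹ ≡ 20 (mod 23) since 15·20 = 300 ≡ 1, so λ ≡ 3.
  x = λ² - 16 - 8 = 9 - 24 ≡ 8; y = λ·(16 - 8) - 0 ≡ 1. → (8, 1)
4G: (8, 1) + (8, 22): same x and y₁ ≡ -y₂, so the sum is the point at infinity.

O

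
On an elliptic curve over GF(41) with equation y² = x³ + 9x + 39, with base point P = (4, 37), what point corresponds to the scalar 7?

(23, 20)

Double-and-add on 7 = (111)₂. Start with P = (4, 37) for the leading 1-bit.
double: tangent at (4, 37): λ = (3·4² + 9)/(2·37) ≡ 16/33. 33⁻¹ ≡ 5 (mod 41), so λ ≡ 16·5 ≡ 39.
  x = λ² - 4 - 4 = 1521 - 8 ≡ 37; y = λ·(4 - 37) - 37 ≡ 29. → (37, 29)
add P: (37, 29) + (4, 37). λ = (37 - 29)/(4 - 37) ≡ 8/8 mod 41. 8⁻¹ ≡ 36 (mod 41) since 8·36 = 288 ≡ 1, so λ ≡ 1.
  x = λ² - 37 - 4 = 1 - 41 ≡ 1; y = λ·(37 - 1) - 29 ≡ 7. → (1, 7)
double: tangent at (1, 7): λ = (3·1² + 9)/(2·7) ≡ 12/14. 14⁻¹ ≡ 3 (mod 41) since 14·3 = 42 ≡ 1, so λ ≡ 12·3 ≡ 36.
  x = λ² - 1 - 1 = 1296 - 2 ≡ 23; y = λ·(1 - 23) - 7 ≡ 21. → (23, 21)
add P: (23, 21) + (4, 37). λ = (37 - 21)/(4 - 23) ≡ 16/22 mod 41. 22⁻¹ ≡ 28 (mod 41), so λ ≡ 38.
  x = λ² - 23 - 4 = 1444 - 27 ≡ 23; y = λ·(23 - 23) - 21 ≡ 20. → (23, 20)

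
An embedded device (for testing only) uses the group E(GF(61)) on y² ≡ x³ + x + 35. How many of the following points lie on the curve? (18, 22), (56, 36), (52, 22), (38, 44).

(18, 22): 22² ≡ 57, rhs ≡ 29 → off.
(56, 36): 36² ≡ 15, rhs ≡ 27 → off.
(52, 22): 22² ≡ 57, rhs ≡ 29 → off.
(38, 44): 44² ≡ 45, rhs ≡ 45 → on.

1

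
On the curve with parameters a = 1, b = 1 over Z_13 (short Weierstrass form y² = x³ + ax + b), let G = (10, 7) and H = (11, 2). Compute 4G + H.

First 4G:
Repeated addition: build up to 4G.
2G: tangent at (10, 7): λ = (3·10² + 1)/(2·7) ≡ 2/1. 1⁻¹ ≡ 1 (mod 13) since 1·1 = 1 ≡ 1, so λ ≡ 2·1 ≡ 2.
  x = λ² - 10 - 10 = 4 - 20 ≡ 10; y = λ·(10 - 10) - 7 ≡ 6. → (10, 6)
3G: (10, 6) + (10, 7): same x and y₁ ≡ -y₂, so the sum is the point at infinity.
4G: the point at infinity + (10, 7) = (10, 7) (identity).
4G = (10, 7).
Finally 4G + H:
(10, 7) + (11, 2). λ = (2 - 7)/(11 - 10) ≡ 8/1 mod 13. 1⁻¹ ≡ 1 (mod 13) since 1·1 = 1 ≡ 1, so λ ≡ 8.
  x = λ² - 10 - 11 = 64 - 21 ≡ 4; y = λ·(10 - 4) - 7 ≡ 2. → (4, 2)

(4, 2)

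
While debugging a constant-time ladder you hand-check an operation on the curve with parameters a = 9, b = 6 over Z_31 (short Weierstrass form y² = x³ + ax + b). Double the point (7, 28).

tangent at (7, 28): λ = (3·7² + 9)/(2·28) ≡ 1/25. 25⁻¹ ≡ 5 (mod 31), so λ ≡ 1·5 ≡ 5.
  x = λ² - 7 - 7 = 25 - 14 ≡ 11; y = λ·(7 - 11) - 28 ≡ 14. → (11, 14)

(11, 14)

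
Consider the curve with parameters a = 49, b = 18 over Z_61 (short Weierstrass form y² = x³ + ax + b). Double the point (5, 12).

tangent at (5, 12): λ = (3·5² + 49)/(2·12) ≡ 2/24. 24⁻¹ ≡ 28 (mod 61) since 24·28 = 672 ≡ 1, so λ ≡ 2·28 ≡ 56.
  x = λ² - 5 - 5 = 3136 - 10 ≡ 15; y = λ·(5 - 15) - 12 ≡ 38. → (15, 38)

(15, 38)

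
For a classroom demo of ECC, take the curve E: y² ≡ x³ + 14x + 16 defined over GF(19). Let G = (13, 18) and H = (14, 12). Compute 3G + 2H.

First 3G:
Repeated addition: build up to 3G.
2G: tangent at (13, 18): λ = (3·13² + 14)/(2·18) ≡ 8/17. 17⁻¹ ≡ 9 (mod 19), so λ ≡ 8·9 ≡ 15.
  x = λ² - 13 - 13 = 225 - 26 ≡ 9; y = λ·(13 - 9) - 18 ≡ 4. → (9, 4)
3G: (9, 4) + (13, 18). λ = (18 - 4)/(13 - 9) ≡ 14/4 mod 19. 4⁻¹ ≡ 5 (mod 19) since 4·5 = 20 ≡ 1, so λ ≡ 13.
  x = λ² - 9 - 13 = 169 - 22 ≡ 14; y = λ·(9 - 14) - 4 ≡ 7. → (14, 7)
3G = (14, 7).
Next 2H:
Repeated addition: build up to 2H.
2H: tangent at (14, 12): λ = (3·14² + 14)/(2·12) ≡ 13/5. 5⁻¹ ≡ 4 (mod 19) since 5·4 = 20 ≡ 1, so λ ≡ 13·4 ≡ 14.
  x = λ² - 14 - 14 = 196 - 28 ≡ 16; y = λ·(14 - 16) - 12 ≡ 17. → (16, 17)
2H = (16, 17).
Finally 3G + 2H:
(14, 7) + (16, 17). λ = (17 - 7)/(16 - 14) ≡ 10/2 mod 19. 2⁻¹ ≡ 10 (mod 19), so λ ≡ 5.
  x = λ² - 14 - 16 = 25 - 30 ≡ 14; y = λ·(14 - 14) - 7 ≡ 12. → (14, 12)

(14, 12)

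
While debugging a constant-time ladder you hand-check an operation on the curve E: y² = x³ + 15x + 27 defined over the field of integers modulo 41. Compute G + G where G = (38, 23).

(29, 28)

tangent at (38, 23): λ = (3·38² + 15)/(2·23) ≡ 1/5. 5⁻¹ ≡ 33 (mod 41) since 5·33 = 165 ≡ 1, so λ ≡ 1·33 ≡ 33.
  x = λ² - 38 - 38 = 1089 - 76 ≡ 29; y = λ·(38 - 29) - 23 ≡ 28. → (29, 28)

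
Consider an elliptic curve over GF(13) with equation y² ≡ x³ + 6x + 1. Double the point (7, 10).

tangent at (7, 10): λ = (3·7² + 6)/(2·10) ≡ 10/7. 7⁻¹ ≡ 2 (mod 13) since 7·2 = 14 ≡ 1, so λ ≡ 10·2 ≡ 7.
  x = λ² - 7 - 7 = 49 - 14 ≡ 9; y = λ·(7 - 9) - 10 ≡ 2. → (9, 2)

(9, 2)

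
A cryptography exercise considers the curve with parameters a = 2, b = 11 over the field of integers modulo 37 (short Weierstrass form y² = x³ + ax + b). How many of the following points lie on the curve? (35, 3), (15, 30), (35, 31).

(35, 3): 3² ≡ 9, rhs ≡ 36 → off.
(15, 30): 30² ≡ 12, rhs ≡ 12 → on.
(35, 31): 31² ≡ 36, rhs ≡ 36 → on.

2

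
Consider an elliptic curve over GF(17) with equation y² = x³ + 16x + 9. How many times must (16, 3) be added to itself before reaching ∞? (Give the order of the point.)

2P: tangent at (16, 3): λ = (3·16² + 16)/(2·3) ≡ 2/6. 6⁻¹ ≡ 3 (mod 17), so λ ≡ 2·3 ≡ 6.
  x = λ² - 16 - 16 = 36 - 32 ≡ 4; y = λ·(16 - 4) - 3 ≡ 1. → (4, 1)
3P: (4, 1) + (16, 3). λ = (3 - 1)/(16 - 4) ≡ 2/12 mod 17. 12⁻¹ ≡ 10 (mod 17) since 12·10 = 120 ≡ 1, so λ ≡ 3.
  x = λ² - 4 - 16 = 9 - 20 ≡ 6; y = λ·(4 - 6) - 1 ≡ 10. → (6, 10)
4P: (6, 10) + (16, 3). λ = (3 - 10)/(16 - 6) ≡ 10/10 mod 17. 10⁻¹ ≡ 12 (mod 17) since 10·12 = 120 ≡ 1, so λ ≡ 1.
  x = λ² - 6 - 16 = 1 - 22 ≡ 13; y = λ·(6 - 13) - 10 ≡ 0. → (13, 0)
5P: (13, 0) + (16, 3). λ = (3 - 0)/(16 - 13) ≡ 3/3 mod 17. 3⁻¹ ≡ 6 (mod 17) since 3·6 = 18 ≡ 1, so λ ≡ 1.
  x = λ² - 13 - 16 = 1 - 29 ≡ 6; y = λ·(13 - 6) - 0 ≡ 7. → (6, 7)
6P: (6, 7) + (16, 3). λ = (3 - 7)/(16 - 6) ≡ 13/10 mod 17. 10⁻¹ ≡ 12 (mod 17) since 10·12 = 120 ≡ 1, so λ ≡ 3.
  x = λ² - 6 - 16 = 9 - 22 ≡ 4; y = λ·(6 - 4) - 7 ≡ 16. → (4, 16)
7P: (4, 16) + (16, 3). λ = (3 - 16)/(16 - 4) ≡ 4/12 mod 17. 12⁻¹ ≡ 10 (mod 17) since 12·10 = 120 ≡ 1, so λ ≡ 6.
  x = λ² - 4 - 16 = 36 - 20 ≡ 16; y = λ·(4 - 16) - 16 ≡ 14. → (16, 14)
8P: (16, 14) + (16, 3): same x and y₁ ≡ -y₂, so the sum is ∞.
8P = ∞, so the order is 8.

8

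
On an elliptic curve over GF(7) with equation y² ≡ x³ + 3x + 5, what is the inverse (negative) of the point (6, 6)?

(6, 1)

-(6, 6) = (6, -6 mod 7) = (6, 1).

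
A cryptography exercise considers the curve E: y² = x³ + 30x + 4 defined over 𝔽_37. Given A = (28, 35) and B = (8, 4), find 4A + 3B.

(27, 31)

First 4A:
Repeated addition: build up to 4A.
2A: tangent at (28, 35): λ = (3·28² + 30)/(2·35) ≡ 14/33. 33⁻¹ ≡ 9 (mod 37), so λ ≡ 14·9 ≡ 15.
  x = λ² - 28 - 28 = 225 - 56 ≡ 21; y = λ·(28 - 21) - 35 ≡ 33. → (21, 33)
3A: (21, 33) + (28, 35). λ = (35 - 33)/(28 - 21) ≡ 2/7 mod 37. 7⁻¹ ≡ 16 (mod 37), so λ ≡ 32.
  x = λ² - 21 - 28 = 1024 - 49 ≡ 13; y = λ·(21 - 13) - 33 ≡ 1. → (13, 1)
4A: (13, 1) + (28, 35). λ = (35 - 1)/(28 - 13) ≡ 34/15 mod 37. 15⁻¹ ≡ 5 (mod 37), so λ ≡ 22.
  x = λ² - 13 - 28 = 484 - 41 ≡ 36; y = λ·(13 - 36) - 1 ≡ 11. → (36, 11)
4A = (36, 11).
Next 3B:
Repeated addition: build up to 3B.
2B: tangent at (8, 4): λ = (3·8² + 30)/(2·4) ≡ 0/8. 8⁻¹ ≡ 14 (mod 37) since 8·14 = 112 ≡ 1, so λ ≡ 0·14 ≡ 0.
  x = λ² - 8 - 8 = 0 - 16 ≡ 21; y = λ·(8 - 21) - 4 ≡ 33. → (21, 33)
3B: (21, 33) + (8, 4). λ = (4 - 33)/(8 - 21) ≡ 8/24 mod 37. 24⁻¹ ≡ 17 (mod 37), so λ ≡ 25.
  x = λ² - 21 - 8 = 625 - 29 ≡ 4; y = λ·(21 - 4) - 33 ≡ 22. → (4, 22)
3B = (4, 22).
Finally 4A + 3B:
(36, 11) + (4, 22). λ = (22 - 11)/(4 - 36) ≡ 11/5 mod 37. 5⁻¹ ≡ 15 (mod 37) since 5·15 = 75 ≡ 1, so λ ≡ 17.
  x = λ² - 36 - 4 = 289 - 40 ≡ 27; y = λ·(36 - 27) - 11 ≡ 31. → (27, 31)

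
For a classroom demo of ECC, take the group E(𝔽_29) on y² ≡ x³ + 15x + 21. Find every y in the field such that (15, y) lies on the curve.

5, 24

x³ + 15x + 21 = 3621 ≡ 25 (mod 29).
Square roots of 25 mod 29: 5 and 24 (since 5² = 25 ≡ 25).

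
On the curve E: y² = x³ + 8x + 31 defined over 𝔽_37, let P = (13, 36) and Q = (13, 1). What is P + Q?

The two points share x = 13 and their y-coordinates satisfy 36 + 1 ≡ 0 (mod 37), so they are inverses. Their sum is the point at infinity.

O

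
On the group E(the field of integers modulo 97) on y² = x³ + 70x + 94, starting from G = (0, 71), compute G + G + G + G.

Double-and-add on 4 = (100)₂. Start with G = (0, 71) for the leading 1-bit.
double: tangent at (0, 71): λ = (3·0² + 70)/(2·71) ≡ 70/45. 45⁻¹ ≡ 69 (mod 97) since 45·69 = 3105 ≡ 1, so λ ≡ 70·69 ≡ 77.
  x = λ² - 0 - 0 = 5929 - 0 ≡ 12; y = λ·(0 - 12) - 71 ≡ 72. → (12, 72)
double: tangent at (12, 72): λ = (3·12² + 70)/(2·72) ≡ 17/47. 47⁻¹ ≡ 64 (mod 97) since 47·64 = 3008 ≡ 1, so λ ≡ 17·64 ≡ 21.
  x = λ² - 12 - 12 = 441 - 24 ≡ 29; y = λ·(12 - 29) - 72 ≡ 56. → (29, 56)

(29, 56)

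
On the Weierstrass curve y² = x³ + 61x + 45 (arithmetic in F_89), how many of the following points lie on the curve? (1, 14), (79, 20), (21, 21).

2

(1, 14): 14² ≡ 18, rhs ≡ 18 → on.
(79, 20): 20² ≡ 44, rhs ≡ 37 → off.
(21, 21): 21² ≡ 85, rhs ≡ 85 → on.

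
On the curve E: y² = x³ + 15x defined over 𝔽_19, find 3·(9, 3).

(7, 12)

Write G = (9, 3).
Repeated addition: build up to 3G.
2G: tangent at (9, 3): λ = (3·9² + 15)/(2·3) ≡ 11/6. 6⁻¹ ≡ 16 (mod 19), so λ ≡ 11·16 ≡ 5.
  x = λ² - 9 - 9 = 25 - 18 ≡ 7; y = λ·(9 - 7) - 3 ≡ 7. → (7, 7)
3G: (7, 7) + (9, 3). λ = (3 - 7)/(9 - 7) ≡ 15/2 mod 19. 2⁻¹ ≡ 10 (mod 19), so λ ≡ 17.
  x = λ² - 7 - 9 = 289 - 16 ≡ 7; y = λ·(7 - 7) - 7 ≡ 12. → (7, 12)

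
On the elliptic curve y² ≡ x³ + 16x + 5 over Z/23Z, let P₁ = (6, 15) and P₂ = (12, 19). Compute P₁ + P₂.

(8, 22)

(6, 15) + (12, 19). λ = (19 - 15)/(12 - 6) ≡ 4/6 mod 23. 6⁻¹ ≡ 4 (mod 23) since 6·4 = 24 ≡ 1, so λ ≡ 16.
  x = λ² - 6 - 12 = 256 - 18 ≡ 8; y = λ·(6 - 8) - 15 ≡ 22. → (8, 22)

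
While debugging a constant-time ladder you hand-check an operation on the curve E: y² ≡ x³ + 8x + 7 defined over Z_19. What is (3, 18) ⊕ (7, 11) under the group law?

(18, 13)

(3, 18) + (7, 11). λ = (11 - 18)/(7 - 3) ≡ 12/4 mod 19. 4⁻¹ ≡ 5 (mod 19), so λ ≡ 3.
  x = λ² - 3 - 7 = 9 - 10 ≡ 18; y = λ·(3 - 18) - 18 ≡ 13. → (18, 13)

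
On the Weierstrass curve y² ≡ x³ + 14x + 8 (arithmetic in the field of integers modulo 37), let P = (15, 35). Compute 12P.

Double-and-add on 12 = (1100)₂. Start with P = (15, 35) for the leading 1-bit.
double: tangent at (15, 35): λ = (3·15² + 14)/(2·35) ≡ 23/33. 33⁻¹ ≡ 9 (mod 37) since 33·9 = 297 ≡ 1, so λ ≡ 23·9 ≡ 22.
  x = λ² - 15 - 15 = 484 - 30 ≡ 10; y = λ·(15 - 10) - 35 ≡ 1. → (10, 1)
add P: (10, 1) + (15, 35). λ = (35 - 1)/(15 - 10) ≡ 34/5 mod 37. 5⁻¹ ≡ 15 (mod 37), so λ ≡ 29.
  x = λ² - 10 - 15 = 841 - 25 ≡ 2; y = λ·(10 - 2) - 1 ≡ 9. → (2, 9)
double: tangent at (2, 9): λ = (3·2² + 14)/(2·9) ≡ 26/18. 18⁻¹ ≡ 35 (mod 37) since 18·35 = 630 ≡ 1, so λ ≡ 26·35 ≡ 22.
  x = λ² - 2 - 2 = 484 - 4 ≡ 36; y = λ·(2 - 36) - 9 ≡ 20. → (36, 20)
double: tangent at (36, 20): λ = (3·36² + 14)/(2·20) ≡ 17/3. 3⁻¹ ≡ 25 (mod 37) since 3·25 = 75 ≡ 1, so λ ≡ 17·25 ≡ 18.
  x = λ² - 36 - 36 = 324 - 72 ≡ 30; y = λ·(36 - 30) - 20 ≡ 14. → (30, 14)

(30, 14)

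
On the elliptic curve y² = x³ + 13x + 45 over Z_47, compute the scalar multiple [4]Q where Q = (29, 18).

Repeated addition: build up to 4Q.
2Q: tangent at (29, 18): λ = (3·29² + 13)/(2·18) ≡ 45/36. 36⁻¹ ≡ 17 (mod 47), so λ ≡ 45·17 ≡ 13.
  x = λ² - 29 - 29 = 169 - 58 ≡ 17; y = λ·(29 - 17) - 18 ≡ 44. → (17, 44)
3Q: (17, 44) + (29, 18). λ = (18 - 44)/(29 - 17) ≡ 21/12 mod 47. 12⁻¹ ≡ 4 (mod 47) since 12·4 = 48 ≡ 1, so λ ≡ 37.
  x = λ² - 17 - 29 = 1369 - 46 ≡ 7; y = λ·(17 - 7) - 44 ≡ 44. → (7, 44)
4Q: (7, 44) + (29, 18). λ = (18 - 44)/(29 - 7) ≡ 21/22 mod 47. 22⁻¹ ≡ 15 (mod 47), so λ ≡ 33.
  x = λ² - 7 - 29 = 1089 - 36 ≡ 19; y = λ·(7 - 19) - 44 ≡ 30. → (19, 30)

(19, 30)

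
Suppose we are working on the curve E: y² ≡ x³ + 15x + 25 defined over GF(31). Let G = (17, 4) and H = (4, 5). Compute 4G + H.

(27, 26)

First 4G:
Repeated addition: build up to 4G.
2G: tangent at (17, 4): λ = (3·17² + 15)/(2·4) ≡ 14/8. 8⁻¹ ≡ 4 (mod 31) since 8·4 = 32 ≡ 1, so λ ≡ 14·4 ≡ 25.
  x = λ² - 17 - 17 = 625 - 34 ≡ 2; y = λ·(17 - 2) - 4 ≡ 30. → (2, 30)
3G: (2, 30) + (17, 4). λ = (4 - 30)/(17 - 2) ≡ 5/15 mod 31. 15⁻¹ ≡ 29 (mod 31) since 15·29 = 435 ≡ 1, so λ ≡ 21.
  x = λ² - 2 - 17 = 441 - 19 ≡ 19; y = λ·(2 - 19) - 30 ≡ 16. → (19, 16)
4G: (19, 16) + (17, 4). λ = (4 - 16)/(17 - 19) ≡ 19/29 mod 31. 29⁻¹ ≡ 15 (mod 31) since 29·15 = 435 ≡ 1, so λ ≡ 6.
  x = λ² - 19 - 17 = 36 - 36 ≡ 0; y = λ·(19 - 0) - 16 ≡ 5. → (0, 5)
4G = (0, 5).
Finally 4G + H:
(0, 5) + (4, 5). λ = (5 - 5)/(4 - 0) ≡ 0/4 mod 31. 4⁻¹ ≡ 8 (mod 31), so λ ≡ 0.
  x = λ² - 0 - 4 = 0 - 4 ≡ 27; y = λ·(0 - 27) - 5 ≡ 26. → (27, 26)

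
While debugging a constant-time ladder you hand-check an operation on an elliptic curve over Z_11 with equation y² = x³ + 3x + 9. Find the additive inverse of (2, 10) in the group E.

(2, 1)

-(2, 10) = (2, -10 mod 11) = (2, 1).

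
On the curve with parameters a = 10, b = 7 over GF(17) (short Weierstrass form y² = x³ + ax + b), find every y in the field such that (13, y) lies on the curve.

none

x³ + 10x + 7 = 2334 ≡ 5 (mod 17).
5 is a non-residue mod 17; no y exists.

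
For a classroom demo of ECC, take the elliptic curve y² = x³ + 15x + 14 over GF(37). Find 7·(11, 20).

Write G = (11, 20).
Double-and-add on 7 = (111)₂. Start with G = (11, 20) for the leading 1-bit.
double: tangent at (11, 20): λ = (3·11² + 15)/(2·20) ≡ 8/3. 3⁻¹ ≡ 25 (mod 37), so λ ≡ 8·25 ≡ 15.
  x = λ² - 11 - 11 = 225 - 22 ≡ 18; y = λ·(11 - 18) - 20 ≡ 23. → (18, 23)
add G: (18, 23) + (11, 20). λ = (20 - 23)/(11 - 18) ≡ 34/30 mod 37. 30⁻¹ ≡ 21 (mod 37), so λ ≡ 11.
  x = λ² - 18 - 11 = 121 - 29 ≡ 18; y = λ·(18 - 18) - 23 ≡ 14. → (18, 14)
double: tangent at (18, 14): λ = (3·18² + 15)/(2·14) ≡ 25/28. 28⁻¹ ≡ 4 (mod 37), so λ ≡ 25·4 ≡ 26.
  x = λ² - 18 - 18 = 676 - 36 ≡ 11; y = λ·(18 - 11) - 14 ≡ 20. → (11, 20)
add G: tangent at (11, 20): λ = (3·11² + 15)/(2·20) ≡ 8/3. 3⁻¹ ≡ 25 (mod 37), so λ ≡ 8·25 ≡ 15.
  x = λ² - 11 - 11 = 225 - 22 ≡ 18; y = λ·(11 - 18) - 20 ≡ 23. → (18, 23)

(18, 23)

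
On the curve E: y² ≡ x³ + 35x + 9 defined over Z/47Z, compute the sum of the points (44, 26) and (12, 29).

(23, 44)

(44, 26) + (12, 29). λ = (29 - 26)/(12 - 44) ≡ 3/15 mod 47. 15⁻¹ ≡ 22 (mod 47), so λ ≡ 19.
  x = λ² - 44 - 12 = 361 - 56 ≡ 23; y = λ·(44 - 23) - 26 ≡ 44. → (23, 44)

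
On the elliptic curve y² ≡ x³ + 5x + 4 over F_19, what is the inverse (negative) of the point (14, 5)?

-(14, 5) = (14, -5 mod 19) = (14, 14).

(14, 14)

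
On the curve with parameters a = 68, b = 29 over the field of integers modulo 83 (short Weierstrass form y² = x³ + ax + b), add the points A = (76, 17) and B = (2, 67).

(0, 64)

(76, 17) + (2, 67). λ = (67 - 17)/(2 - 76) ≡ 50/9 mod 83. 9⁻¹ ≡ 37 (mod 83), so λ ≡ 24.
  x = λ² - 76 - 2 = 576 - 78 ≡ 0; y = λ·(76 - 0) - 17 ≡ 64. → (0, 64)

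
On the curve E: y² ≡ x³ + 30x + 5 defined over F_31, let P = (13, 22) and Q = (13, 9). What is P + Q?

The two points share x = 13 and their y-coordinates satisfy 22 + 9 ≡ 0 (mod 31), so they are inverses. Their sum is O.

O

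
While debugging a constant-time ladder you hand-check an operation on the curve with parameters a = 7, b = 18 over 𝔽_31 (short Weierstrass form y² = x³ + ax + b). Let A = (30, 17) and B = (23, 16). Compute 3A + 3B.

First 3A:
Repeated addition: build up to 3A.
2A: tangent at (30, 17): λ = (3·30² + 7)/(2·17) ≡ 10/3. 3⁻¹ ≡ 21 (mod 31), so λ ≡ 10·21 ≡ 24.
  x = λ² - 30 - 30 = 576 - 60 ≡ 20; y = λ·(30 - 20) - 17 ≡ 6. → (20, 6)
3A: (20, 6) + (30, 17). λ = (17 - 6)/(30 - 20) ≡ 11/10 mod 31. 10⁻¹ ≡ 28 (mod 31), so λ ≡ 29.
  x = λ² - 20 - 30 = 841 - 50 ≡ 16; y = λ·(20 - 16) - 6 ≡ 17. → (16, 17)
3A = (16, 17).
Next 3B:
Repeated addition: build up to 3B.
2B: tangent at (23, 16): λ = (3·23² + 7)/(2·16) ≡ 13/1. 1⁻¹ ≡ 1 (mod 31) since 1·1 = 1 ≡ 1, so λ ≡ 13·1 ≡ 13.
  x = λ² - 23 - 23 = 169 - 46 ≡ 30; y = λ·(23 - 30) - 16 ≡ 17. → (30, 17)
3B: (30, 17) + (23, 16). λ = (16 - 17)/(23 - 30) ≡ 30/24 mod 31. 24⁻¹ ≡ 22 (mod 31), so λ ≡ 9.
  x = λ² - 30 - 23 = 81 - 53 ≡ 28; y = λ·(30 - 28) - 17 ≡ 1. → (28, 1)
3B = (28, 1).
Finally 3A + 3B:
(16, 17) + (28, 1). λ = (1 - 17)/(28 - 16) ≡ 15/12 mod 31. 12⁻¹ ≡ 13 (mod 31), so λ ≡ 9.
  x = λ² - 16 - 28 = 81 - 44 ≡ 6; y = λ·(16 - 6) - 17 ≡ 11. → (6, 11)

(6, 11)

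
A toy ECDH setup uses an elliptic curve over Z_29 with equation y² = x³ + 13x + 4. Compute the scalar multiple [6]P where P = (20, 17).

(22, 11)

Double-and-add on 6 = (110)₂. Start with P = (20, 17) for the leading 1-bit.
double: tangent at (20, 17): λ = (3·20² + 13)/(2·17) ≡ 24/5. 5⁻¹ ≡ 6 (mod 29), so λ ≡ 24·6 ≡ 28.
  x = λ² - 20 - 20 = 784 - 40 ≡ 19; y = λ·(20 - 19) - 17 ≡ 11. → (19, 11)
add P: (19, 11) + (20, 17). λ = (17 - 11)/(20 - 19) ≡ 6/1 mod 29. 1⁻¹ ≡ 1 (mod 29), so λ ≡ 6.
  x = λ² - 19 - 20 = 36 - 39 ≡ 26; y = λ·(19 - 26) - 11 ≡ 5. → (26, 5)
double: tangent at (26, 5): λ = (3·26² + 13)/(2·5) ≡ 11/10. 10⁻¹ ≡ 3 (mod 29) since 10·3 = 30 ≡ 1, so λ ≡ 11·3 ≡ 4.
  x = λ² - 26 - 26 = 16 - 52 ≡ 22; y = λ·(26 - 22) - 5 ≡ 11. → (22, 11)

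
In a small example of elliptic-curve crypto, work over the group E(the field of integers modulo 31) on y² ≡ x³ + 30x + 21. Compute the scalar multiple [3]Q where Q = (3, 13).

Repeated addition: build up to 3Q.
2Q: tangent at (3, 13): λ = (3·3² + 30)/(2·13) ≡ 26/26. 26⁻¹ ≡ 6 (mod 31) since 26·6 = 156 ≡ 1, so λ ≡ 26·6 ≡ 1.
  x = λ² - 3 - 3 = 1 - 6 ≡ 26; y = λ·(3 - 26) - 13 ≡ 26. → (26, 26)
3Q: (26, 26) + (3, 13). λ = (13 - 26)/(3 - 26) ≡ 18/8 mod 31. 8⁻¹ ≡ 4 (mod 31), so λ ≡ 10.
  x = λ² - 26 - 3 = 100 - 29 ≡ 9; y = λ·(26 - 9) - 26 ≡ 20. → (9, 20)

(9, 20)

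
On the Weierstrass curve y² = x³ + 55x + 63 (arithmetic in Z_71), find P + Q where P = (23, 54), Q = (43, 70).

(23, 54) + (43, 70). λ = (70 - 54)/(43 - 23) ≡ 16/20 mod 71. 20⁻¹ ≡ 32 (mod 71) since 20·32 = 640 ≡ 1, so λ ≡ 15.
  x = λ² - 23 - 43 = 225 - 66 ≡ 17; y = λ·(23 - 17) - 54 ≡ 36. → (17, 36)

(17, 36)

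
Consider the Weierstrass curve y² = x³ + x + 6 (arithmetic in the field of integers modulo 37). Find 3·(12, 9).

Write G = (12, 9).
Repeated addition: build up to 3G.
2G: tangent at (12, 9): λ = (3·12² + 1)/(2·9) ≡ 26/18. 18⁻¹ ≡ 35 (mod 37), so λ ≡ 26·35 ≡ 22.
  x = λ² - 12 - 12 = 484 - 24 ≡ 16; y = λ·(12 - 16) - 9 ≡ 14. → (16, 14)
3G: (16, 14) + (12, 9). λ = (9 - 14)/(12 - 16) ≡ 32/33 mod 37. 33⁻¹ ≡ 9 (mod 37) since 33·9 = 297 ≡ 1, so λ ≡ 29.
  x = λ² - 16 - 12 = 841 - 28 ≡ 36; y = λ·(16 - 36) - 14 ≡ 35. → (36, 35)

(36, 35)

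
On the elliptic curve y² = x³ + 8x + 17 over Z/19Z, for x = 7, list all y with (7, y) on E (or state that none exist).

6, 13

x³ + 8x + 17 = 416 ≡ 17 (mod 19).
Square roots of 17 mod 19: 6 and 13 (since 6² = 36 ≡ 17).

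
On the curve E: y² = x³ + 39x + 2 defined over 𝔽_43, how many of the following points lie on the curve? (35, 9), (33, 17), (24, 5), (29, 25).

(35, 9): 9² ≡ 38, rhs ≡ 38 → on.
(33, 17): 17² ≡ 31, rhs ≡ 31 → on.
(24, 5): 5² ≡ 25, rhs ≡ 13 → off.
(29, 25): 25² ≡ 23, rhs ≡ 23 → on.

3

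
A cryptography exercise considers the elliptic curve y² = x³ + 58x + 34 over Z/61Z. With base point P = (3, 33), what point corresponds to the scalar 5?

(17, 57)

Repeated addition: build up to 5P.
2P: tangent at (3, 33): λ = (3·3² + 58)/(2·33) ≡ 24/5. 5⁻¹ ≡ 49 (mod 61) since 5·49 = 245 ≡ 1, so λ ≡ 24·49 ≡ 17.
  x = λ² - 3 - 3 = 289 - 6 ≡ 39; y = λ·(3 - 39) - 33 ≡ 26. → (39, 26)
3P: (39, 26) + (3, 33). λ = (33 - 26)/(3 - 39) ≡ 7/25 mod 61. 25⁻¹ ≡ 22 (mod 61), so λ ≡ 32.
  x = λ² - 39 - 3 = 1024 - 42 ≡ 6; y = λ·(39 - 6) - 26 ≡ 54. → (6, 54)
4P: (6, 54) + (3, 33). λ = (33 - 54)/(3 - 6) ≡ 40/58 mod 61. 58⁻¹ ≡ 20 (mod 61) since 58·20 = 1160 ≡ 1, so λ ≡ 7.
  x = λ² - 6 - 3 = 49 - 9 ≡ 40; y = λ·(6 - 40) - 54 ≡ 13. → (40, 13)
5P: (40, 13) + (3, 33). λ = (33 - 13)/(3 - 40) ≡ 20/24 mod 61. 24⁻¹ ≡ 28 (mod 61), so λ ≡ 11.
  x = λ² - 40 - 3 = 121 - 43 ≡ 17; y = λ·(40 - 17) - 13 ≡ 57. → (17, 57)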